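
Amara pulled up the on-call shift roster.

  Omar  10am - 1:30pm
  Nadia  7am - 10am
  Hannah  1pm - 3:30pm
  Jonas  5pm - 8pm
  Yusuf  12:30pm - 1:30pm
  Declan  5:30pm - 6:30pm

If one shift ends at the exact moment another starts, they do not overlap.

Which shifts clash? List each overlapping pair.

Declan & Jonas, Hannah & Omar, Hannah & Yusuf, Omar & Yusuf

Sorted by start: Nadia, Omar, Yusuf, Hannah, Jonas, Declan.
Omar starts exactly when Nadia ends (back-to-back, no overlap), so nothing later overlaps Nadia either.
Yusuf starts before Omar ends → Omar and Yusuf overlap.
Hannah starts before Omar ends → Omar and Hannah overlap.
Jonas starts after Omar ends, so nothing later overlaps Omar either.
Hannah starts before Yusuf ends → Yusuf and Hannah overlap.
Jonas starts after Yusuf ends, so nothing later overlaps Yusuf either.
Jonas starts after Hannah ends, so nothing later overlaps Hannah either.
Declan starts before Jonas ends → Jonas and Declan overlap.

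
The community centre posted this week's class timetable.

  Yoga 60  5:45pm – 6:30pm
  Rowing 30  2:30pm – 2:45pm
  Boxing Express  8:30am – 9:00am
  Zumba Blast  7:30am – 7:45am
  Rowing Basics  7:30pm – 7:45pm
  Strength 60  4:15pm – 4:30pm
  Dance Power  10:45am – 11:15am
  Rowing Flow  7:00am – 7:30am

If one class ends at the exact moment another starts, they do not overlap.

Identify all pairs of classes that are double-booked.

Sorted by start: Rowing Flow, Zumba Blast, Boxing Express, Dance Power, Rowing 30, Strength 60, Yoga 60, Rowing Basics.
Zumba Blast starts exactly when Rowing Flow ends (back-to-back, no overlap) — done with Rowing Flow.
Boxing Express starts after Zumba Blast ends — done with Zumba Blast.
Dance Power starts after Boxing Express ends — done with Boxing Express.
Rowing 30 starts after Dance Power ends — done with Dance Power.
Strength 60 starts after Rowing 30 ends — done with Rowing 30.
Yoga 60 starts after Strength 60 ends — done with Strength 60.
Rowing Basics starts after Yoga 60 ends.

no overlapping pairs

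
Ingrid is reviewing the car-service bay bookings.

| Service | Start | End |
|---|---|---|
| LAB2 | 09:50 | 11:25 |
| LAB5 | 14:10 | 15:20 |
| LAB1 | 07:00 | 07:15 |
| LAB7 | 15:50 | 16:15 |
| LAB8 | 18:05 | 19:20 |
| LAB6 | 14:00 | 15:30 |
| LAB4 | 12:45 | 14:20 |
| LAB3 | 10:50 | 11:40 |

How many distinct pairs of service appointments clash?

Sorted by start: LAB1, LAB2, LAB3, LAB4, LAB6, LAB5, LAB7, LAB8.
LAB2 starts after LAB1 ends, so nothing later overlaps LAB1 either.
LAB3 starts before LAB2 ends → LAB2 and LAB3 overlap.
LAB4 starts after LAB2 ends, so nothing later overlaps LAB2 either.
LAB4 starts after LAB3 ends, so nothing later overlaps LAB3 either.
LAB6 starts before LAB4 ends → LAB4 and LAB6 overlap.
LAB5 starts before LAB4 ends → LAB4 and LAB5 overlap.
LAB7 starts after LAB4 ends, so nothing later overlaps LAB4 either.
LAB5 starts before LAB6 ends → LAB6 and LAB5 overlap.
LAB7 starts after LAB6 ends, so nothing later overlaps LAB6 either.
LAB7 starts after LAB5 ends, so nothing later overlaps LAB5 either.
LAB8 starts after LAB7 ends.
Overlapping pairs: LAB2 & LAB3, LAB4 & LAB5, LAB4 & LAB6, LAB5 & LAB6 — 4 in total.

4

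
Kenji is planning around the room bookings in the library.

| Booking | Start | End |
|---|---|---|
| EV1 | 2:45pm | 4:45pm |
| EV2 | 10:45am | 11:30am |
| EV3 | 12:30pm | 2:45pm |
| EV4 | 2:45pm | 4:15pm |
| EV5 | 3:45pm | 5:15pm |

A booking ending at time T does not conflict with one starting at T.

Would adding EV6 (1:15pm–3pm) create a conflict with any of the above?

Yes — it overlaps EV1, EV3, EV4

EV2: ends 11:30am at or before EV6 starts 1:15pm → clear.
EV3: starts 12:30pm before EV6 ends 3pm, and ends 2:45pm after EV6 starts 1:15pm → overlap.
EV1: starts 2:45pm before EV6 ends 3pm, and ends 4:45pm after EV6 starts 1:15pm → overlap.
EV4: starts 2:45pm before EV6 ends 3pm, and ends 4:15pm after EV6 starts 1:15pm → overlap.
EV5: starts 3:45pm at or after EV6 ends 3pm → clear.
EV6 overlaps EV1, EV3, EV4.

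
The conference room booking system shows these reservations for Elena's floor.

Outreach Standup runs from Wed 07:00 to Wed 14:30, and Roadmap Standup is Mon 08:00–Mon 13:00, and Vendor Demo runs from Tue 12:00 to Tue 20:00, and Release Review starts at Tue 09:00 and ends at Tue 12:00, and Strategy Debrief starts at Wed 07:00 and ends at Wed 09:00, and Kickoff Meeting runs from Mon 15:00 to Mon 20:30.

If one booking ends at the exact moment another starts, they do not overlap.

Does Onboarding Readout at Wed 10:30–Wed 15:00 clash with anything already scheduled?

Yes — it overlaps Outreach Standup

Roadmap Standup: ends Mon 13:00 at or before Onboarding Readout starts Wed 10:30 → clear.
Kickoff Meeting: ends Mon 20:30 at or before Onboarding Readout starts Wed 10:30 → clear.
Release Review: ends Tue 12:00 at or before Onboarding Readout starts Wed 10:30 → clear.
Vendor Demo: ends Tue 20:00 at or before Onboarding Readout starts Wed 10:30 → clear.
Strategy Debrief: ends Wed 09:00 at or before Onboarding Readout starts Wed 10:30 → clear.
Outreach Standup: starts Wed 07:00 before Onboarding Readout ends Wed 15:00, and ends Wed 14:30 after Onboarding Readout starts Wed 10:30 → overlap.
Onboarding Readout overlaps Outreach Standup.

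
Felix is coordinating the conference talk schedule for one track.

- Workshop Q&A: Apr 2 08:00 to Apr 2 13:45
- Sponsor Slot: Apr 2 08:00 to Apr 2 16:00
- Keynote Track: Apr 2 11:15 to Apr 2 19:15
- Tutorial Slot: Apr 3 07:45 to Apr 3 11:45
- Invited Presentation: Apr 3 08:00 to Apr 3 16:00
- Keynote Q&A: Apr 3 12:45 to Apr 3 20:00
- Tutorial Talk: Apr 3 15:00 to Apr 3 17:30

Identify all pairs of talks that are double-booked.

Invited Presentation & Keynote Q&A, Invited Presentation & Tutorial Slot, Invited Presentation & Tutorial Talk, Keynote Q&A & Tutorial Talk, Keynote Track & Sponsor Slot, Keynote Track & Workshop Q&A, Sponsor Slot & Workshop Q&A

Sorted by start: Workshop Q&A, Sponsor Slot, Keynote Track, Tutorial Slot, Invited Presentation, Keynote Q&A, Tutorial Talk.
Sponsor Slot starts before Workshop Q&A ends → Workshop Q&A and Sponsor Slot overlap.
Keynote Track starts before Workshop Q&A ends → Workshop Q&A and Keynote Track overlap.
Tutorial Slot starts after Workshop Q&A ends, so Workshop Q&A has no further overlaps.
Keynote Track starts before Sponsor Slot ends → Sponsor Slot and Keynote Track overlap.
Tutorial Slot starts after Sponsor Slot ends, so Sponsor Slot has no further overlaps.
Tutorial Slot starts after Keynote Track ends, so Keynote Track has no further overlaps.
Invited Presentation starts before Tutorial Slot ends → Tutorial Slot and Invited Presentation overlap.
Keynote Q&A starts after Tutorial Slot ends, so Tutorial Slot has no further overlaps.
Keynote Q&A starts before Invited Presentation ends → Invited Presentation and Keynote Q&A overlap.
Tutorial Talk starts before Invited Presentation ends → Invited Presentation and Tutorial Talk overlap.
Tutorial Talk starts before Keynote Q&A ends → Keynote Q&A and Tutorial Talk overlap.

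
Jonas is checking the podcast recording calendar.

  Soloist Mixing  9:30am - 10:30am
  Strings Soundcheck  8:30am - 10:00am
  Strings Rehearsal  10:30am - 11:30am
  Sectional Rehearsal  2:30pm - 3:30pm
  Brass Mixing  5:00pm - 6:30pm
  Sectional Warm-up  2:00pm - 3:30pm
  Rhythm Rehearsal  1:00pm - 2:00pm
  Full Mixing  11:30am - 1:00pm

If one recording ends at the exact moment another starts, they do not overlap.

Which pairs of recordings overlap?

Check each pair: they overlap iff neither finishes before the other starts.
Sorted by start: Strings Soundcheck, Soloist Mixing, Strings Rehearsal, Full Mixing, Rhythm Rehearsal, Sectional Warm-up, Sectional Rehearsal, Brass Mixing.
Soloist Mixing starts before Strings Soundcheck ends → Strings Soundcheck and Soloist Mixing overlap.
Strings Rehearsal starts after Strings Soundcheck ends — done with Strings Soundcheck.
Strings Rehearsal starts exactly when Soloist Mixing ends (back-to-back, no overlap) — done with Soloist Mixing.
Full Mixing starts exactly when Strings Rehearsal ends (back-to-back, no overlap) — done with Strings Rehearsal.
Rhythm Rehearsal starts exactly when Full Mixing ends (back-to-back, no overlap) — done with Full Mixing.
Sectional Warm-up starts exactly when Rhythm Rehearsal ends (back-to-back, no overlap) — done with Rhythm Rehearsal.
Sectional Rehearsal starts before Sectional Warm-up ends → Sectional Warm-up and Sectional Rehearsal overlap.
Brass Mixing starts after Sectional Warm-up ends.
Brass Mixing starts after Sectional Rehearsal ends.

Sectional Rehearsal & Sectional Warm-up, Soloist Mixing & Strings Soundcheck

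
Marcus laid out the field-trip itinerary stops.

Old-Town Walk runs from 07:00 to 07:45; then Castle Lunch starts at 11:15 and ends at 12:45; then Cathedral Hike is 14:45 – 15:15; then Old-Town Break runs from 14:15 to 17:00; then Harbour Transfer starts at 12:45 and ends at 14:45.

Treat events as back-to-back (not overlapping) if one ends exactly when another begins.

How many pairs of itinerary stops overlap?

2

Sorted by start: Old-Town Walk, Castle Lunch, Harbour Transfer, Old-Town Break, Cathedral Hike.
Castle Lunch starts after Old-Town Walk ends, so nothing later overlaps Old-Town Walk either.
Harbour Transfer starts exactly when Castle Lunch ends (back-to-back, no overlap), so nothing later overlaps Castle Lunch either.
Old-Town Break starts before Harbour Transfer ends → Harbour Transfer and Old-Town Break overlap.
Cathedral Hike starts exactly when Harbour Transfer ends (back-to-back, no overlap).
Cathedral Hike starts before Old-Town Break ends → Old-Town Break and Cathedral Hike overlap.
Overlapping pairs: Cathedral Hike & Old-Town Break, Harbour Transfer & Old-Town Break — 2 in total.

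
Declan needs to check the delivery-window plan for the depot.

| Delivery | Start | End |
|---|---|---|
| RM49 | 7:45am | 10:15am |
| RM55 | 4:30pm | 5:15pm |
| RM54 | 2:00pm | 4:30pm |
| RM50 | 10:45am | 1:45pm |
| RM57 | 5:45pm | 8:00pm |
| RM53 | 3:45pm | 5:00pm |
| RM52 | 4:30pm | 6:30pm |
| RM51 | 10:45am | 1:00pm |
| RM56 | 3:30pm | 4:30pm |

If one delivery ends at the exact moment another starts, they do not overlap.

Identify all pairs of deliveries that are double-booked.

RM50 & RM51, RM52 & RM53, RM52 & RM55, RM52 & RM57, RM53 & RM54, RM53 & RM55, RM53 & RM56, RM54 & RM56

Sorted by start: RM49, RM50, RM51, RM54, RM56, RM53, RM52, RM55, RM57.
RM50 starts after RM49 ends, so nothing later overlaps RM49 either.
RM51 starts before RM50 ends → RM50 and RM51 overlap.
RM54 starts after RM50 ends, so nothing later overlaps RM50 either.
RM54 starts after RM51 ends, so nothing later overlaps RM51 either.
RM56 starts before RM54 ends → RM54 and RM56 overlap.
RM53 starts before RM54 ends → RM54 and RM53 overlap.
RM52 starts exactly when RM54 ends (back-to-back, no overlap), so nothing later overlaps RM54 either.
RM53 starts before RM56 ends → RM56 and RM53 overlap.
RM52 starts exactly when RM56 ends (back-to-back, no overlap), so nothing later overlaps RM56 either.
RM52 starts before RM53 ends → RM53 and RM52 overlap.
RM55 starts before RM53 ends → RM53 and RM55 overlap.
RM57 starts after RM53 ends.
RM55 starts before RM52 ends → RM52 and RM55 overlap.
RM57 starts before RM52 ends → RM52 and RM57 overlap.
RM57 starts after RM55 ends.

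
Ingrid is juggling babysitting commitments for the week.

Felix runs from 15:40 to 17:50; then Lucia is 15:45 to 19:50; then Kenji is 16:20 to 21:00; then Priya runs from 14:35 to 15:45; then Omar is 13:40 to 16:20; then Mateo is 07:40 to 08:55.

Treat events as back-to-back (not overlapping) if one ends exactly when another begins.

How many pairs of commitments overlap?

Sorted by start: Mateo, Omar, Priya, Felix, Lucia, Kenji.
Omar starts after Mateo ends, so nothing later overlaps Mateo either.
Priya starts before Omar ends → Omar and Priya overlap.
Felix starts before Omar ends → Omar and Felix overlap.
Lucia starts before Omar ends → Omar and Lucia overlap.
Kenji starts exactly when Omar ends (back-to-back, no overlap).
Felix starts before Priya ends → Priya and Felix overlap.
Lucia starts exactly when Priya ends (back-to-back, no overlap), so nothing later overlaps Priya either.
Lucia starts before Felix ends → Felix and Lucia overlap.
Kenji starts before Felix ends → Felix and Kenji overlap.
Kenji starts before Lucia ends → Lucia and Kenji overlap.
Overlapping pairs: Felix & Kenji, Felix & Lucia, Felix & Omar, Felix & Priya, Kenji & Lucia, Lucia & Omar, Omar & Priya — 7 in total.

7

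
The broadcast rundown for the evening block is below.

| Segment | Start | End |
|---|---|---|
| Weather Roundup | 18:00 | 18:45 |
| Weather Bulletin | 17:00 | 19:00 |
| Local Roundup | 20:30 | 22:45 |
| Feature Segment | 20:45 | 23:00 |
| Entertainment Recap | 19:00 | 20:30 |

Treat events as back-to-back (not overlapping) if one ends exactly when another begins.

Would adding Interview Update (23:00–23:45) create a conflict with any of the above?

No — it doesn't clash with anything

Weather Bulletin: ends 19:00 at or before Interview Update starts 23:00 → clear.
Weather Roundup: ends 18:45 at or before Interview Update starts 23:00 → clear.
Entertainment Recap: ends 20:30 at or before Interview Update starts 23:00 → clear.
Local Roundup: ends 22:45 at or before Interview Update starts 23:00 → clear.
Feature Segment: ends 23:00 at or before Interview Update starts 23:00 → clear.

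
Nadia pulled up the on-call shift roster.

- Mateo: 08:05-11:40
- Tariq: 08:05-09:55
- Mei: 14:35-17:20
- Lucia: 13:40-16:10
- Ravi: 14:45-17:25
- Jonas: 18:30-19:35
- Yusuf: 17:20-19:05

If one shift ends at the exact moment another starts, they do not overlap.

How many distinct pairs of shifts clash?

6

Sorted by start: Mateo, Tariq, Lucia, Mei, Ravi, Yusuf, Jonas.
Tariq starts before Mateo ends → Mateo and Tariq overlap.
Lucia starts after Mateo ends — done with Mateo.
Lucia starts after Tariq ends — done with Tariq.
Mei starts before Lucia ends → Lucia and Mei overlap.
Ravi starts before Lucia ends → Lucia and Ravi overlap.
Yusuf starts after Lucia ends — done with Lucia.
Ravi starts before Mei ends → Mei and Ravi overlap.
Yusuf starts exactly when Mei ends (back-to-back, no overlap) — done with Mei.
Yusuf starts before Ravi ends → Ravi and Yusuf overlap.
Jonas starts after Ravi ends.
Jonas starts before Yusuf ends → Yusuf and Jonas overlap.
Overlapping pairs: Jonas & Yusuf, Lucia & Mei, Lucia & Ravi, Mateo & Tariq, Mei & Ravi, Ravi & Yusuf — 6 in total.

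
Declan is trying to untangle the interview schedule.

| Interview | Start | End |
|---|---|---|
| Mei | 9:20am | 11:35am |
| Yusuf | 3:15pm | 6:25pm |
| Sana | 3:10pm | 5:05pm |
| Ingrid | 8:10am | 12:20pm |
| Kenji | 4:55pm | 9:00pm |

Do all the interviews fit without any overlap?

Sorted by start: Ingrid, Mei, Sana, Yusuf, Kenji.
Mei starts before Ingrid ends → Ingrid and Mei overlap.
That's a conflict, so the schedule is not conflict-free.

No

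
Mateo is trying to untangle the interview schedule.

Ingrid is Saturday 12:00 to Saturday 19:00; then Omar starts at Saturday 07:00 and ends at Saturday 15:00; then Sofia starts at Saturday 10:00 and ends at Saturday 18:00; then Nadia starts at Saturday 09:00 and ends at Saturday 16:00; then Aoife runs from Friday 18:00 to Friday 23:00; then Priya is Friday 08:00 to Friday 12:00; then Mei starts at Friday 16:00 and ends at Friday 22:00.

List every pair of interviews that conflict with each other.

Aoife & Mei, Ingrid & Nadia, Ingrid & Omar, Ingrid & Sofia, Nadia & Omar, Nadia & Sofia, Omar & Sofia

Two intervals overlap when each starts before the other ends.
Sorted by start: Priya, Mei, Aoife, Omar, Nadia, Sofia, Ingrid.
Mei starts after Priya ends, so Priya has no further overlaps.
Aoife starts before Mei ends → Mei and Aoife overlap.
Omar starts after Mei ends, so Mei has no further overlaps.
Omar starts after Aoife ends, so Aoife has no further overlaps.
Nadia starts before Omar ends → Omar and Nadia overlap.
Sofia starts before Omar ends → Omar and Sofia overlap.
Ingrid starts before Omar ends → Omar and Ingrid overlap.
Sofia starts before Nadia ends → Nadia and Sofia overlap.
Ingrid starts before Nadia ends → Nadia and Ingrid overlap.
Ingrid starts before Sofia ends → Sofia and Ingrid overlap.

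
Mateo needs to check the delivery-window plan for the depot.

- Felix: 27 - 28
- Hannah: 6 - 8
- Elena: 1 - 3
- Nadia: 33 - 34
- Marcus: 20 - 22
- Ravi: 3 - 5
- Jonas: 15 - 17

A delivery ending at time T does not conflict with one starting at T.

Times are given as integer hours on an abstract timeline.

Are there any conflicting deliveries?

Sorted by start: Elena, Ravi, Hannah, Jonas, Marcus, Felix, Nadia.
Ravi starts exactly when Elena ends (back-to-back, no overlap) — done with Elena.
Hannah starts after Ravi ends — done with Ravi.
Jonas starts after Hannah ends — done with Hannah.
Marcus starts after Jonas ends — done with Jonas.
Felix starts after Marcus ends — done with Marcus.
Nadia starts after Felix ends.
Every pair is clear; the schedule has no overlaps.

No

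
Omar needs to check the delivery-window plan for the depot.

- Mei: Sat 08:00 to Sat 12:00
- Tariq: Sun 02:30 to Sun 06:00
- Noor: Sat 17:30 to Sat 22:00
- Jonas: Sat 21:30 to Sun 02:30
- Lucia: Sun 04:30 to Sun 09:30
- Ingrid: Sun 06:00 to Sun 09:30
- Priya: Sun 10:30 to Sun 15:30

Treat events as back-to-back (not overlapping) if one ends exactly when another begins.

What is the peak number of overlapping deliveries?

Sweep the timeline, counting +1 at each start and −1 at each end (ends before starts at a tie):
Sat 08:00 start Mei → 1
Sat 12:00 end Mei → 0
Sat 17:30 start Noor → 1
Sat 21:30 start Jonas → 2
Sat 22:00 end Noor → 1
Sun 02:30 end Jonas → 0
Sun 02:30 start Tariq → 1
Sun 04:30 start Lucia → 2
Sun 06:00 end Tariq → 1
Sun 06:00 start Ingrid → 2
Sun 09:30 end Ingrid → 1
Sun 09:30 end Lucia → 0
Sun 10:30 start Priya → 1
Sun 15:30 end Priya → 0
Peak is 2, at Sat 21:30 (Jonas, Noor).

2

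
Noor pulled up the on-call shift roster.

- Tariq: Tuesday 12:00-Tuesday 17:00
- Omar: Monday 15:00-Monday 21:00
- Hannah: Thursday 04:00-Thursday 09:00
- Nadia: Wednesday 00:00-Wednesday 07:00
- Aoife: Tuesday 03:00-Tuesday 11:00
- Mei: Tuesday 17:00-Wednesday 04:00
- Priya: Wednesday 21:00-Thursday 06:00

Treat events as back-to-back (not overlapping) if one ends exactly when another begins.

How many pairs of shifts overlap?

Sorted by start: Omar, Aoife, Tariq, Mei, Nadia, Priya, Hannah.
Aoife starts after Omar ends, so Omar has no further overlaps.
Tariq starts after Aoife ends, so Aoife has no further overlaps.
Mei starts exactly when Tariq ends (back-to-back, no overlap), so Tariq has no further overlaps.
Nadia starts before Mei ends → Mei and Nadia overlap.
Priya starts after Mei ends, so Mei has no further overlaps.
Priya starts after Nadia ends, so Nadia has no further overlaps.
Hannah starts before Priya ends → Priya and Hannah overlap.
Overlapping pairs: Hannah & Priya, Mei & Nadia — 2 in total.

2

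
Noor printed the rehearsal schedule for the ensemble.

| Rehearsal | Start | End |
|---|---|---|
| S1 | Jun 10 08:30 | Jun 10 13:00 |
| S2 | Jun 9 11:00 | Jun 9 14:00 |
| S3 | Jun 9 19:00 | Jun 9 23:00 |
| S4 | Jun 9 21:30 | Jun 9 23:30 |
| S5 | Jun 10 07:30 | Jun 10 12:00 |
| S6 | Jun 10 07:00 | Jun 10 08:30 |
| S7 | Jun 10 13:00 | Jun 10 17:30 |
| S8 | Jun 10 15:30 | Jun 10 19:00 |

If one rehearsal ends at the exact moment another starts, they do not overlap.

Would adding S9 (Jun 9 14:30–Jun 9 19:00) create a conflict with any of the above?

No — it doesn't clash with anything

S2: ends Jun 9 14:00 at or before S9 starts Jun 9 14:30 → clear.
S3: starts Jun 9 19:00 at or after S9 ends Jun 9 19:00 → clear.
S4: starts Jun 9 21:30 at or after S9 ends Jun 9 19:00 → clear.
S6: starts Jun 10 07:00 at or after S9 ends Jun 9 19:00 → clear.
S5: starts Jun 10 07:30 at or after S9 ends Jun 9 19:00 → clear.
S1: starts Jun 10 08:30 at or after S9 ends Jun 9 19:00 → clear.
S7: starts Jun 10 13:00 at or after S9 ends Jun 9 19:00 → clear.
S8: starts Jun 10 15:30 at or after S9 ends Jun 9 19:00 → clear.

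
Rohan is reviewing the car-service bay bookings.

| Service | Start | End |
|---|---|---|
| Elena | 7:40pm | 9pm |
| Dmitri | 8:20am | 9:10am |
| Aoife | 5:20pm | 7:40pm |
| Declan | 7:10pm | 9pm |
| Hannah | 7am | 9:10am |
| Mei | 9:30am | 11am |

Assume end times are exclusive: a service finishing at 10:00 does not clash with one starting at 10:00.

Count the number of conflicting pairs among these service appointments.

3

Two intervals overlap when each starts before the other ends.
Sorted by start: Hannah, Dmitri, Mei, Aoife, Declan, Elena.
Dmitri starts before Hannah ends → Hannah and Dmitri overlap.
Mei starts after Hannah ends, so nothing later overlaps Hannah either.
Mei starts after Dmitri ends, so nothing later overlaps Dmitri either.
Aoife starts after Mei ends, so nothing later overlaps Mei either.
Declan starts before Aoife ends → Aoife and Declan overlap.
Elena starts exactly when Aoife ends (back-to-back, no overlap).
Elena starts before Declan ends → Declan and Elena overlap.
Overlapping pairs: Aoife & Declan, Declan & Elena, Dmitri & Hannah — 3 in total.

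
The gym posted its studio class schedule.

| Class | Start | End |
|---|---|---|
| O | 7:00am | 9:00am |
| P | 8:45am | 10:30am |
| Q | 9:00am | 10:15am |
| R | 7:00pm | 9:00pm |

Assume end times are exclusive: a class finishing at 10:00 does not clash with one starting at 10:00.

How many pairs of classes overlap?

Sorted by start: O, P, Q, R.
P starts before O ends → O and P overlap.
Q starts exactly when O ends (back-to-back, no overlap) — done with O.
Q starts before P ends → P and Q overlap.
R starts after P ends.
R starts after Q ends.
Overlapping pairs: O & P, P & Q — 2 in total.

2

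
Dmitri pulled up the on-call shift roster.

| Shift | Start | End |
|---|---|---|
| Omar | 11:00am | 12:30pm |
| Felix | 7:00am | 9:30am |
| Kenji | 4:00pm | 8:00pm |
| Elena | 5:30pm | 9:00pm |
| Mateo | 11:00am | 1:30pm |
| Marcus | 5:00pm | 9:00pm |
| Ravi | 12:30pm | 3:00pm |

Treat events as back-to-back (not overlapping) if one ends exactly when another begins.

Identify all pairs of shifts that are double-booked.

Elena & Kenji, Elena & Marcus, Kenji & Marcus, Mateo & Omar, Mateo & Ravi

Sorted by start: Felix, Omar, Mateo, Ravi, Kenji, Marcus, Elena.
Omar starts after Felix ends, so Felix has no further overlaps.
Mateo starts before Omar ends → Omar and Mateo overlap.
Ravi starts exactly when Omar ends (back-to-back, no overlap), so Omar has no further overlaps.
Ravi starts before Mateo ends → Mateo and Ravi overlap.
Kenji starts after Mateo ends, so Mateo has no further overlaps.
Kenji starts after Ravi ends, so Ravi has no further overlaps.
Marcus starts before Kenji ends → Kenji and Marcus overlap.
Elena starts before Kenji ends → Kenji and Elena overlap.
Elena starts before Marcus ends → Marcus and Elena overlap.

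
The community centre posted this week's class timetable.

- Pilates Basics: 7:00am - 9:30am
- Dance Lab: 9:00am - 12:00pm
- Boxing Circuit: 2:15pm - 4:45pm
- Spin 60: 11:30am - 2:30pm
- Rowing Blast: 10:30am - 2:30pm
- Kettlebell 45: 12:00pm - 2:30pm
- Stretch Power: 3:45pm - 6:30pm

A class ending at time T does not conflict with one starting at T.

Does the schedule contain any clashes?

Sorted by start: Pilates Basics, Dance Lab, Rowing Blast, Spin 60, Kettlebell 45, Boxing Circuit, Stretch Power.
Dance Lab starts before Pilates Basics ends → Pilates Basics and Dance Lab overlap.
That's a conflict, so the schedule is not conflict-free.

Yes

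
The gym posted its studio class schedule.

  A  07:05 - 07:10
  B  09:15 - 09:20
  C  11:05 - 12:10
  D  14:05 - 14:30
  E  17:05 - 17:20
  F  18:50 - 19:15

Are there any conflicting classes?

No

Sorted by start: A, B, C, D, E, F.
B starts after A ends, so A has no further overlaps.
C starts after B ends, so B has no further overlaps.
D starts after C ends, so C has no further overlaps.
E starts after D ends, so D has no further overlaps.
F starts after E ends.
Every pair is clear; the schedule has no overlaps.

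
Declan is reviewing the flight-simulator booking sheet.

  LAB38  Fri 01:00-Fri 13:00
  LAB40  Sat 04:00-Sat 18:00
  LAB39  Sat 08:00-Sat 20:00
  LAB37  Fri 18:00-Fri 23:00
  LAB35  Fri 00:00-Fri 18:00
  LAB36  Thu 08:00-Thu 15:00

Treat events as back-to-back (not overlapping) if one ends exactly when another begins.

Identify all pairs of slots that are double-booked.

LAB35 & LAB38, LAB39 & LAB40

Sorted by start: LAB36, LAB35, LAB38, LAB37, LAB40, LAB39.
LAB35 starts after LAB36 ends, so LAB36 has no further overlaps.
LAB38 starts before LAB35 ends → LAB35 and LAB38 overlap.
LAB37 starts exactly when LAB35 ends (back-to-back, no overlap), so LAB35 has no further overlaps.
LAB37 starts after LAB38 ends, so LAB38 has no further overlaps.
LAB40 starts after LAB37 ends, so LAB37 has no further overlaps.
LAB39 starts before LAB40 ends → LAB40 and LAB39 overlap.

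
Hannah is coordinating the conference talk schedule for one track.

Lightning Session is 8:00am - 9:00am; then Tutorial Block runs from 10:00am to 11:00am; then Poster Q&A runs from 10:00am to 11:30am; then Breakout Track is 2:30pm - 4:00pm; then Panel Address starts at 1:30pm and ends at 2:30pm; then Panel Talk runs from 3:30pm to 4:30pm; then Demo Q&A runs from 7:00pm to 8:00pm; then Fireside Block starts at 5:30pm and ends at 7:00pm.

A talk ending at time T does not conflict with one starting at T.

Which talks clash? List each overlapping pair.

Sorted by start: Lightning Session, Tutorial Block, Poster Q&A, Panel Address, Breakout Track, Panel Talk, Fireside Block, Demo Q&A.
Tutorial Block starts after Lightning Session ends, so Lightning Session has no further overlaps.
Poster Q&A starts before Tutorial Block ends → Tutorial Block and Poster Q&A overlap.
Panel Address starts after Tutorial Block ends, so Tutorial Block has no further overlaps.
Panel Address starts after Poster Q&A ends, so Poster Q&A has no further overlaps.
Breakout Track starts exactly when Panel Address ends (back-to-back, no overlap), so Panel Address has no further overlaps.
Panel Talk starts before Breakout Track ends → Breakout Track and Panel Talk overlap.
Fireside Block starts after Breakout Track ends, so Breakout Track has no further overlaps.
Fireside Block starts after Panel Talk ends, so Panel Talk has no further overlaps.
Demo Q&A starts exactly when Fireside Block ends (back-to-back, no overlap).

Breakout Track & Panel Talk, Poster Q&A & Tutorial Block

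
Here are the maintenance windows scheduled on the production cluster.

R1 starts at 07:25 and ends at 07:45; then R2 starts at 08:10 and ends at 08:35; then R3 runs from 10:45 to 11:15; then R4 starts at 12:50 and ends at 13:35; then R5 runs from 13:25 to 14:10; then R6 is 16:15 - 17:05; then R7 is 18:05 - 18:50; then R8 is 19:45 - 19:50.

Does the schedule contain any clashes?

Yes

Sorted by start: R1, R2, R3, R4, R5, R6, R7, R8.
R2 starts after R1 ends; R1 is clear from here.
R3 starts after R2 ends; R2 is clear from here.
R4 starts after R3 ends; R3 is clear from here.
R5 starts before R4 ends → R4 and R5 overlap.
That's a conflict, so the schedule is not conflict-free.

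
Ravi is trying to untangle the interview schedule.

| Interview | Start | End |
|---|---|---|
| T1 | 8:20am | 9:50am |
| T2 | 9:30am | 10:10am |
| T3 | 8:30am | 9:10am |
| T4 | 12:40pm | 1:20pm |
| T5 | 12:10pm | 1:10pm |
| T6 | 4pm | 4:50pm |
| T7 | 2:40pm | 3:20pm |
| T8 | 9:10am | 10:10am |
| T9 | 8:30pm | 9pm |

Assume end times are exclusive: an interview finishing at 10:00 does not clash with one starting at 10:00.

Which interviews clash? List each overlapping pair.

T1 & T2, T1 & T3, T1 & T8, T2 & T8, T4 & T5

Sorted by start: T1, T3, T8, T2, T5, T4, T7, T6, T9.
T3 starts before T1 ends → T1 and T3 overlap.
T8 starts before T1 ends → T1 and T8 overlap.
T2 starts before T1 ends → T1 and T2 overlap.
T5 starts after T1 ends, so T1 has no further overlaps.
T8 starts exactly when T3 ends (back-to-back, no overlap), so T3 has no further overlaps.
T2 starts before T8 ends → T8 and T2 overlap.
T5 starts after T8 ends, so T8 has no further overlaps.
T5 starts after T2 ends, so T2 has no further overlaps.
T4 starts before T5 ends → T5 and T4 overlap.
T7 starts after T5 ends, so T5 has no further overlaps.
T7 starts after T4 ends, so T4 has no further overlaps.
T6 starts after T7 ends, so T7 has no further overlaps.
T9 starts after T6 ends.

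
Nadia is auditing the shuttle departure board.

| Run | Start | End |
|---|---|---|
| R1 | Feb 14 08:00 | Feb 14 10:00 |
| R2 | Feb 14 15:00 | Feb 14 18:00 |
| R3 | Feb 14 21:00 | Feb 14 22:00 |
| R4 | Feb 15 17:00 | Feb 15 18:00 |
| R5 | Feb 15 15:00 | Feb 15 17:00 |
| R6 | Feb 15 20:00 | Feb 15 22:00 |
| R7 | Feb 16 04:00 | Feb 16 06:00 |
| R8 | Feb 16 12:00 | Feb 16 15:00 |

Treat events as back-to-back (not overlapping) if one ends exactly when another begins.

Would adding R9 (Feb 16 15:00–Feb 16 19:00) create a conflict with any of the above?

R1: ends Feb 14 10:00 at or before R9 starts Feb 16 15:00 → clear.
R2: ends Feb 14 18:00 at or before R9 starts Feb 16 15:00 → clear.
R3: ends Feb 14 22:00 at or before R9 starts Feb 16 15:00 → clear.
R5: ends Feb 15 17:00 at or before R9 starts Feb 16 15:00 → clear.
R4: ends Feb 15 18:00 at or before R9 starts Feb 16 15:00 → clear.
R6: ends Feb 15 22:00 at or before R9 starts Feb 16 15:00 → clear.
R7: ends Feb 16 06:00 at or before R9 starts Feb 16 15:00 → clear.
R8: ends Feb 16 15:00 at or before R9 starts Feb 16 15:00 → clear.

No — it doesn't clash with anything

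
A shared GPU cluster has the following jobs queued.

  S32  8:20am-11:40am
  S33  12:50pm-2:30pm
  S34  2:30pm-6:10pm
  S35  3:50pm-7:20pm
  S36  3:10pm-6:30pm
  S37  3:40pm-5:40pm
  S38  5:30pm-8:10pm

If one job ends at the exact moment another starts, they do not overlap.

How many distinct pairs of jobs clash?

Sorted by start: S32, S33, S34, S36, S37, S35, S38.
S33 starts after S32 ends; S32 is clear from here.
S34 starts exactly when S33 ends (back-to-back, no overlap); S33 is clear from here.
S36 starts before S34 ends → S34 and S36 overlap.
S37 starts before S34 ends → S34 and S37 overlap.
S35 starts before S34 ends → S34 and S35 overlap.
S38 starts before S34 ends → S34 and S38 overlap.
S37 starts before S36 ends → S36 and S37 overlap.
S35 starts before S36 ends → S36 and S35 overlap.
S38 starts before S36 ends → S36 and S38 overlap.
S35 starts before S37 ends → S37 and S35 overlap.
S38 starts before S37 ends → S37 and S38 overlap.
S38 starts before S35 ends → S35 and S38 overlap.
Overlapping pairs: S34 & S35, S34 & S36, S34 & S37, S34 & S38, S35 & S36, S35 & S37, S35 & S38, S36 & S37, S36 & S38, S37 & S38 — 10 in total.

10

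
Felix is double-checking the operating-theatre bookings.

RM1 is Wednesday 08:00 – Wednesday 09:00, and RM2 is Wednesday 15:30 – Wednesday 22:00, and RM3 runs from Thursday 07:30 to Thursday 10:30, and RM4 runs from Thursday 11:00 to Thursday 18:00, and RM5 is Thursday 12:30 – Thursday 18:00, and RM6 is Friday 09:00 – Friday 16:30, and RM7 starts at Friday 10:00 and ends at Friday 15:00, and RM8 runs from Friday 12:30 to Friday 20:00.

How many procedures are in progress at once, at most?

3

Walk through starts and ends in time order (an end at T is processed before a start at T):
Wednesday 08:00 start RM1 → 1
Wednesday 09:00 end RM1 → 0
Wednesday 15:30 start RM2 → 1
Wednesday 22:00 end RM2 → 0
Thursday 07:30 start RM3 → 1
Thursday 10:30 end RM3 → 0
Thursday 11:00 start RM4 → 1
Thursday 12:30 start RM5 → 2
Thursday 18:00 end RM4 → 1
Thursday 18:00 end RM5 → 0
Friday 09:00 start RM6 → 1
Friday 10:00 start RM7 → 2
Friday 12:30 start RM8 → 3
Friday 15:00 end RM7 → 2
Friday 16:30 end RM6 → 1
Friday 20:00 end RM8 → 0
Peak is 3, at Friday 12:30 (RM6, RM7, RM8).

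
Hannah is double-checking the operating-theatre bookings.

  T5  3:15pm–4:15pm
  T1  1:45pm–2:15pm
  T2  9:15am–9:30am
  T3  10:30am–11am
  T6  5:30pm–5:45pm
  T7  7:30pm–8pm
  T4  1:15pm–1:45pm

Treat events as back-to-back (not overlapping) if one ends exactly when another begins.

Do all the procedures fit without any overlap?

Yes

Sorted by start: T2, T3, T4, T1, T5, T6, T7.
T3 starts after T2 ends, so nothing later overlaps T2 either.
T4 starts after T3 ends, so nothing later overlaps T3 either.
T1 starts exactly when T4 ends (back-to-back, no overlap), so nothing later overlaps T4 either.
T5 starts after T1 ends, so nothing later overlaps T1 either.
T6 starts after T5 ends, so nothing later overlaps T5 either.
T7 starts after T6 ends.
Every pair is clear; the schedule has no overlaps.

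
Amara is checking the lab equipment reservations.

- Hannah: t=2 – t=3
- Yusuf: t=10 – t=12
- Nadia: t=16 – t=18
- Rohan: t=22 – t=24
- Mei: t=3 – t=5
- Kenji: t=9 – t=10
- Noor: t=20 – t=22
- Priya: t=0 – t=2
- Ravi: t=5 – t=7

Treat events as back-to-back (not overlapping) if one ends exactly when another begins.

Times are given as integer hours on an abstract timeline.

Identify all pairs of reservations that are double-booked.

Two intervals overlap when each starts before the other ends.
Sorted by start: Priya, Hannah, Mei, Ravi, Kenji, Yusuf, Nadia, Noor, Rohan.
Hannah starts exactly when Priya ends (back-to-back, no overlap); Priya is clear from here.
Mei starts exactly when Hannah ends (back-to-back, no overlap); Hannah is clear from here.
Ravi starts exactly when Mei ends (back-to-back, no overlap); Mei is clear from here.
Kenji starts after Ravi ends; Ravi is clear from here.
Yusuf starts exactly when Kenji ends (back-to-back, no overlap); Kenji is clear from here.
Nadia starts after Yusuf ends; Yusuf is clear from here.
Noor starts after Nadia ends; Nadia is clear from here.
Rohan starts exactly when Noor ends (back-to-back, no overlap).

no overlapping pairs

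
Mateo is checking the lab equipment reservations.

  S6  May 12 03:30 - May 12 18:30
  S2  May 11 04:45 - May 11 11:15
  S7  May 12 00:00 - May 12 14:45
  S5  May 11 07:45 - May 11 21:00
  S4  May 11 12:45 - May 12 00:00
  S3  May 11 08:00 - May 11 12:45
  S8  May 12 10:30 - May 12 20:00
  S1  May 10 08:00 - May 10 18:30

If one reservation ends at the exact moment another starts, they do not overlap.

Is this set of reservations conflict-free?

Check each pair: they overlap iff neither finishes before the other starts.
Sorted by start: S1, S2, S5, S3, S4, S7, S6, S8.
S2 starts after S1 ends; S1 is clear from here.
S5 starts before S2 ends → S2 and S5 overlap.
That's a conflict, so the schedule is not conflict-free.

No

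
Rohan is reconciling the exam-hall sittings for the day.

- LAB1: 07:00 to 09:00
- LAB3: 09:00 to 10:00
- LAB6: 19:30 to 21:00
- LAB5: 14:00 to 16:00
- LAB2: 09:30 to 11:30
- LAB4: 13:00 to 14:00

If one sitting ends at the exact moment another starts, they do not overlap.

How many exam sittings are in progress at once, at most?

Walk through starts and ends in time order (an end at T is processed before a start at T):
07:00 start LAB1 → 1
09:00 end LAB1 → 0
09:00 start LAB3 → 1
09:30 start LAB2 → 2
10:00 end LAB3 → 1
11:30 end LAB2 → 0
13:00 start LAB4 → 1
14:00 end LAB4 → 0
14:00 start LAB5 → 1
16:00 end LAB5 → 0
19:30 start LAB6 → 1
21:00 end LAB6 → 0
Peak is 2, at 09:30 (LAB2, LAB3).

2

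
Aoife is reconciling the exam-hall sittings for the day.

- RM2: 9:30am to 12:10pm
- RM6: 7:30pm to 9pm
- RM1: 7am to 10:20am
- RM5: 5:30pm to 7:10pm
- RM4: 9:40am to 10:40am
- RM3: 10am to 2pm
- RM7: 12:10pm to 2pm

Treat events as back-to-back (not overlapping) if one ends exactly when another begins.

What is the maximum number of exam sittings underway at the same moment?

4

Walk through starts and ends in time order (an end at T is processed before a start at T):
7am start RM1 → 1
9:30am start RM2 → 2
9:40am start RM4 → 3
10am start RM3 → 4
10:20am end RM1 → 3
10:40am end RM4 → 2
12:10pm end RM2 → 1
12:10pm start RM7 → 2
2pm end RM3 → 1
2pm end RM7 → 0
5:30pm start RM5 → 1
7:10pm end RM5 → 0
7:30pm start RM6 → 1
9pm end RM6 → 0
Peak is 4, at 10am (RM1, RM2, RM3, RM4).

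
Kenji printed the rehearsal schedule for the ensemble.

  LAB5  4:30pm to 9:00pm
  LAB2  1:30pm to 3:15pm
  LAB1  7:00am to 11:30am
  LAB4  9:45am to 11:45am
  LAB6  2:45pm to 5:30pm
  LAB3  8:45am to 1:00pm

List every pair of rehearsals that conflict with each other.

LAB1 & LAB3, LAB1 & LAB4, LAB2 & LAB6, LAB3 & LAB4, LAB5 & LAB6

Sorted by start: LAB1, LAB3, LAB4, LAB2, LAB6, LAB5.
LAB3 starts before LAB1 ends → LAB1 and LAB3 overlap.
LAB4 starts before LAB1 ends → LAB1 and LAB4 overlap.
LAB2 starts after LAB1 ends; LAB1 is clear from here.
LAB4 starts before LAB3 ends → LAB3 and LAB4 overlap.
LAB2 starts after LAB3 ends; LAB3 is clear from here.
LAB2 starts after LAB4 ends; LAB4 is clear from here.
LAB6 starts before LAB2 ends → LAB2 and LAB6 overlap.
LAB5 starts after LAB2 ends.
LAB5 starts before LAB6 ends → LAB6 and LAB5 overlap.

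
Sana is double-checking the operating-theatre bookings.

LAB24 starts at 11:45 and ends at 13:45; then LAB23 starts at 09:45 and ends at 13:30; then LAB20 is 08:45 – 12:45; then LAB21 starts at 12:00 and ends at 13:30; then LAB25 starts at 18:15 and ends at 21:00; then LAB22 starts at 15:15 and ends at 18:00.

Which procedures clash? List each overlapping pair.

LAB20 & LAB21, LAB20 & LAB23, LAB20 & LAB24, LAB21 & LAB23, LAB21 & LAB24, LAB23 & LAB24

Sorted by start: LAB20, LAB23, LAB24, LAB21, LAB22, LAB25.
LAB23 starts before LAB20 ends → LAB20 and LAB23 overlap.
LAB24 starts before LAB20 ends → LAB20 and LAB24 overlap.
LAB21 starts before LAB20 ends → LAB20 and LAB21 overlap.
LAB22 starts after LAB20 ends; LAB20 is clear from here.
LAB24 starts before LAB23 ends → LAB23 and LAB24 overlap.
LAB21 starts before LAB23 ends → LAB23 and LAB21 overlap.
LAB22 starts after LAB23 ends; LAB23 is clear from here.
LAB21 starts before LAB24 ends → LAB24 and LAB21 overlap.
LAB22 starts after LAB24 ends; LAB24 is clear from here.
LAB22 starts after LAB21 ends; LAB21 is clear from here.
LAB25 starts after LAB22 ends.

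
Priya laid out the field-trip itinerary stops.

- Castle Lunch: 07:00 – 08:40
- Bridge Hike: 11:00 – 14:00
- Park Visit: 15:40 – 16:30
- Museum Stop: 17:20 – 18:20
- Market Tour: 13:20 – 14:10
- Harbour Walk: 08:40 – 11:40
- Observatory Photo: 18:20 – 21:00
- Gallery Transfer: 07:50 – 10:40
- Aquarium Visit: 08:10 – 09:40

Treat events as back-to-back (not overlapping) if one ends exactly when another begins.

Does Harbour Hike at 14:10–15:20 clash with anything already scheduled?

Castle Lunch: ends 08:40 at or before Harbour Hike starts 14:10 → clear.
Gallery Transfer: ends 10:40 at or before Harbour Hike starts 14:10 → clear.
Aquarium Visit: ends 09:40 at or before Harbour Hike starts 14:10 → clear.
Harbour Walk: ends 11:40 at or before Harbour Hike starts 14:10 → clear.
Bridge Hike: ends 14:00 at or before Harbour Hike starts 14:10 → clear.
Market Tour: ends 14:10 at or before Harbour Hike starts 14:10 → clear.
Park Visit: starts 15:40 at or after Harbour Hike ends 15:20 → clear.
Museum Stop: starts 17:20 at or after Harbour Hike ends 15:20 → clear.
Observatory Photo: starts 18:20 at or after Harbour Hike ends 15:20 → clear.

No — it doesn't clash with anything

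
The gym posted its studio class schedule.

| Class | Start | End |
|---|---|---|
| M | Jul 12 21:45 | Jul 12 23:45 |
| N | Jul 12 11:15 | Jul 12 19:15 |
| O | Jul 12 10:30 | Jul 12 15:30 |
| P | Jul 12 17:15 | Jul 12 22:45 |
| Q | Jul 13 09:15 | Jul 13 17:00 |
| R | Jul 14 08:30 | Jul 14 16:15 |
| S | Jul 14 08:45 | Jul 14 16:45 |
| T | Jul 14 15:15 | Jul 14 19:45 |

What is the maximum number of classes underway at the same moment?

Walk through starts and ends in time order (an end at T is processed before a start at T):
Jul 12 10:30 start O → 1
Jul 12 11:15 start N → 2
Jul 12 15:30 end O → 1
Jul 12 17:15 start P → 2
Jul 12 19:15 end N → 1
Jul 12 21:45 start M → 2
Jul 12 22:45 end P → 1
Jul 12 23:45 end M → 0
Jul 13 09:15 start Q → 1
Jul 13 17:00 end Q → 0
Jul 14 08:30 start R → 1
Jul 14 08:45 start S → 2
Jul 14 15:15 start T → 3
Jul 14 16:15 end R → 2
Jul 14 16:45 end S → 1
Jul 14 19:45 end T → 0
Peak is 3, at Jul 14 15:15 (R, S, T).

3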